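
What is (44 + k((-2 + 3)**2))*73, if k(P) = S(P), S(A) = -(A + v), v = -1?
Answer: 3212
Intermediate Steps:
S(A) = 1 - A (S(A) = -(A - 1) = -(-1 + A) = 1 - A)
k(P) = 1 - P
(44 + k((-2 + 3)**2))*73 = (44 + (1 - (-2 + 3)**2))*73 = (44 + (1 - 1*1**2))*73 = (44 + (1 - 1*1))*73 = (44 + (1 - 1))*73 = (44 + 0)*73 = 44*73 = 3212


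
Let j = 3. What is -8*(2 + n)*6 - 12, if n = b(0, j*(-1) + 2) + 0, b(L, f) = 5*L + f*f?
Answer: -156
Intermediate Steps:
b(L, f) = f² + 5*L (b(L, f) = 5*L + f² = f² + 5*L)
n = 1 (n = ((3*(-1) + 2)² + 5*0) + 0 = ((-3 + 2)² + 0) + 0 = ((-1)² + 0) + 0 = (1 + 0) + 0 = 1 + 0 = 1)
-8*(2 + n)*6 - 12 = -8*(2 + 1)*6 - 12 = -24*6 - 12 = -8*18 - 12 = -144 - 12 = -156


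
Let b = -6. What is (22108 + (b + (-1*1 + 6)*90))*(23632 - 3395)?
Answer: 456384824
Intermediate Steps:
(22108 + (b + (-1*1 + 6)*90))*(23632 - 3395) = (22108 + (-6 + (-1*1 + 6)*90))*(23632 - 3395) = (22108 + (-6 + (-1 + 6)*90))*20237 = (22108 + (-6 + 5*90))*20237 = (22108 + (-6 + 450))*20237 = (22108 + 444)*20237 = 22552*20237 = 456384824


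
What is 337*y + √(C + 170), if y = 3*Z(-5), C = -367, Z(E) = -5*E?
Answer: 25275 + I*√197 ≈ 25275.0 + 14.036*I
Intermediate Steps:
y = 75 (y = 3*(-5*(-5)) = 3*25 = 75)
337*y + √(C + 170) = 337*75 + √(-367 + 170) = 25275 + √(-197) = 25275 + I*√197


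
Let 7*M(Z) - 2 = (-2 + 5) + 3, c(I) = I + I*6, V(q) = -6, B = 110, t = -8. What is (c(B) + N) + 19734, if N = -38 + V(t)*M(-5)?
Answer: 143214/7 ≈ 20459.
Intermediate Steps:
c(I) = 7*I (c(I) = I + 6*I = 7*I)
M(Z) = 8/7 (M(Z) = 2/7 + ((-2 + 5) + 3)/7 = 2/7 + (3 + 3)/7 = 2/7 + (⅐)*6 = 2/7 + 6/7 = 8/7)
N = -314/7 (N = -38 - 6*8/7 = -38 - 48/7 = -314/7 ≈ -44.857)
(c(B) + N) + 19734 = (7*110 - 314/7) + 19734 = (770 - 314/7) + 19734 = 5076/7 + 19734 = 143214/7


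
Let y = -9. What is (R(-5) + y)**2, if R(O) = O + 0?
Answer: 196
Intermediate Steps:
R(O) = O
(R(-5) + y)**2 = (-5 - 9)**2 = (-14)**2 = 196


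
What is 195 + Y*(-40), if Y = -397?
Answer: 16075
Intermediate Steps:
195 + Y*(-40) = 195 - 397*(-40) = 195 + 15880 = 16075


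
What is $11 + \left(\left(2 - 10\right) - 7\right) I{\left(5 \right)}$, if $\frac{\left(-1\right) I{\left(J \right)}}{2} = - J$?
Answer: $-139$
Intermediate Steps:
$I{\left(J \right)} = 2 J$ ($I{\left(J \right)} = - 2 \left(- J\right) = 2 J$)
$11 + \left(\left(2 - 10\right) - 7\right) I{\left(5 \right)} = 11 + \left(\left(2 - 10\right) - 7\right) 2 \cdot 5 = 11 + \left(-8 - 7\right) 10 = 11 - 150 = -139$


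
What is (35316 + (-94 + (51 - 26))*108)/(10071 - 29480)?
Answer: -27864/19409 ≈ -1.4356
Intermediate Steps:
(35316 + (-94 + (51 - 26))*108)/(10071 - 29480) = (35316 + (-94 + 25)*108)/(-19409) = (35316 - 69*108)*(-1/19409) = (35316 - 7452)*(-1/19409) = 27864*(-1/19409) = -27864/19409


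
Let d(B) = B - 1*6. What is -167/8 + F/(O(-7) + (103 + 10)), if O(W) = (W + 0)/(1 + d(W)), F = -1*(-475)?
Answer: -182021/10904 ≈ -16.693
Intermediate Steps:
d(B) = -6 + B (d(B) = B - 6 = -6 + B)
F = 475
O(W) = W/(-5 + W) (O(W) = (W + 0)/(1 + (-6 + W)) = W/(-5 + W))
-167/8 + F/(O(-7) + (103 + 10)) = -167/8 + 475/(-7/(-5 - 7) + (103 + 10)) = -167*1/8 + 475/(-7/(-12) + 113) = -167/8 + 475/(-7*(-1/12) + 113) = -167/8 + 475/(7/12 + 113) = -167/8 + 475/(1363/12) = -167/8 + 475*(12/1363) = -167/8 + 5700/1363 = -182021/10904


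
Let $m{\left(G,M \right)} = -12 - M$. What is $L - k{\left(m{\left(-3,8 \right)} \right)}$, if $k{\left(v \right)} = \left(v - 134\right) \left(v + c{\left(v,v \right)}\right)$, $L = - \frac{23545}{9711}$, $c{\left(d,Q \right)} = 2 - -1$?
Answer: $- \frac{25446943}{9711} \approx -2620.4$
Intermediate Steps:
$c{\left(d,Q \right)} = 3$ ($c{\left(d,Q \right)} = 2 + 1 = 3$)
$L = - \frac{23545}{9711}$ ($L = \left(-23545\right) \frac{1}{9711} = - \frac{23545}{9711} \approx -2.4246$)
$k{\left(v \right)} = \left(-134 + v\right) \left(3 + v\right)$ ($k{\left(v \right)} = \left(v - 134\right) \left(v + 3\right) = \left(-134 + v\right) \left(3 + v\right)$)
$L - k{\left(m{\left(-3,8 \right)} \right)} = - \frac{23545}{9711} - \left(-402 + \left(-12 - 8\right)^{2} - 131 \left(-12 - 8\right)\right) = - \frac{23545}{9711} - \left(-402 + \left(-20\right)^{2} - -2620\right) = - \frac{23545}{9711} - \left(-402 + 400 + 2620\right) = - \frac{23545}{9711} - 2618 = - \frac{25446943}{9711}$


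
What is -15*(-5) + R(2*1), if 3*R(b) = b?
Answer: 227/3 ≈ 75.667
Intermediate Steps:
R(b) = b/3
-15*(-5) + R(2*1) = -15*(-5) + (2*1)/3 = 75 + (1/3)*2 = 75 + 2/3 = 227/3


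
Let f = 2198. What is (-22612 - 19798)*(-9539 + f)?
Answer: 311331810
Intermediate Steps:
(-22612 - 19798)*(-9539 + f) = (-22612 - 19798)*(-9539 + 2198) = -42410*(-7341) = 311331810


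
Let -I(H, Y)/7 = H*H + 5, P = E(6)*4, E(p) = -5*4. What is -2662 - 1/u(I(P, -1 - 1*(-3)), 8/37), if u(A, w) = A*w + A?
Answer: -5370784613/2017575 ≈ -2662.0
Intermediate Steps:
E(p) = -20
P = -80 (P = -20*4 = -80)
I(H, Y) = -35 - 7*H² (I(H, Y) = -7*(H*H + 5) = -7*(H² + 5) = -7*(5 + H²) = -35 - 7*H²)
u(A, w) = A + A*w
-2662 - 1/u(I(P, -1 - 1*(-3)), 8/37) = -2662 - 1/((-35 - 7*(-80)²)*(1 + 8/37)) = -2662 - 1/((-35 - 7*6400)*(1 + 8*(1/37))) = -2662 - 1/((-35 - 44800)*(1 + 8/37)) = -2662 - 1/((-44835*45/37)) = -2662 - 1/(-2017575/37) = -2662 - 1*(-37/2017575) = -2662 + 37/2017575 = -5370784613/2017575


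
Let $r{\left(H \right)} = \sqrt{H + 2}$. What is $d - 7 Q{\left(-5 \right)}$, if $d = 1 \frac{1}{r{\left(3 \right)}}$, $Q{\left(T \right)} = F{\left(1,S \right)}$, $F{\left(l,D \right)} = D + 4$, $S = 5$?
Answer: $-63 + \frac{\sqrt{5}}{5} \approx -62.553$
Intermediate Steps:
$F{\left(l,D \right)} = 4 + D$
$Q{\left(T \right)} = 9$ ($Q{\left(T \right)} = 4 + 5 = 9$)
$r{\left(H \right)} = \sqrt{2 + H}$
$d = \frac{\sqrt{5}}{5}$ ($d = 1 \frac{1}{\sqrt{2 + 3}} = 1 \frac{1}{\sqrt{5}} = 1 \frac{\sqrt{5}}{5} = \frac{\sqrt{5}}{5} \approx 0.44721$)
$d - 7 Q{\left(-5 \right)} = \frac{\sqrt{5}}{5} - 63 = -63 + \frac{\sqrt{5}}{5}$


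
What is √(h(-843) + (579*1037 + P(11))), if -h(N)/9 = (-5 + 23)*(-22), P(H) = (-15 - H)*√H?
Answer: √(603987 - 26*√11) ≈ 777.11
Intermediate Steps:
P(H) = √H*(-15 - H)
h(N) = 3564 (h(N) = -9*(-5 + 23)*(-22) = -162*(-22) = -9*(-396) = 3564)
√(h(-843) + (579*1037 + P(11))) = √(3564 + (579*1037 + √11*(-15 - 1*11))) = √(3564 + (600423 + √11*(-15 - 11))) = √(3564 + (600423 + √11*(-26))) = √(3564 + (600423 - 26*√11)) = √(603987 - 26*√11)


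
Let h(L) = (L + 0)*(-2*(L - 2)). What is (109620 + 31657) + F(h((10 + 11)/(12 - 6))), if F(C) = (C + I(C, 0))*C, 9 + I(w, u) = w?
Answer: 141592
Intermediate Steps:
I(w, u) = -9 + w
h(L) = L*(4 - 2*L) (h(L) = L*(-2*(-2 + L)) = L*(4 - 2*L))
F(C) = C*(-9 + 2*C) (F(C) = (C + (-9 + C))*C = (-9 + 2*C)*C = C*(-9 + 2*C))
(109620 + 31657) + F(h((10 + 11)/(12 - 6))) = (109620 + 31657) + (2*((10 + 11)/(12 - 6))*(2 - (10 + 11)/(12 - 6)))*(-9 + 2*(2*((10 + 11)/(12 - 6))*(2 - (10 + 11)/(12 - 6)))) = 141277 + (2*(21/6)*(2 - 21/6))*(-9 + 2*(2*(21/6)*(2 - 21/6))) = 141277 + (2*(21*(⅙))*(2 - 21/6))*(-9 + 2*(2*(21*(⅙))*(2 - 21/6))) = 141277 + (2*(7/2)*(2 - 1*7/2))*(-9 + 2*(2*(7/2)*(2 - 1*7/2))) = 141277 + (2*(7/2)*(2 - 7/2))*(-9 + 2*(2*(7/2)*(2 - 7/2))) = 141277 + (2*(7/2)*(-3/2))*(-9 + 2*(2*(7/2)*(-3/2))) = 141277 - 21*(-9 + 2*(-21/2))/2 = 141277 - 21*(-9 - 21)/2 = 141277 - 21/2*(-30) = 141277 + 315 = 141592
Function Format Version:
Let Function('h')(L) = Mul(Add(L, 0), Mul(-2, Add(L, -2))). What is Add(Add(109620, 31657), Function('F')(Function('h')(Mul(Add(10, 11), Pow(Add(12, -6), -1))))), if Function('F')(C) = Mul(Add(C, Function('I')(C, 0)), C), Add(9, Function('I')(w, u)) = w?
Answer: 141592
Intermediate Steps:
Function('I')(w, u) = Add(-9, w)
Function('h')(L) = Mul(L, Add(4, Mul(-2, L))) (Function('h')(L) = Mul(L, Mul(-2, Add(-2, L))) = Mul(L, Add(4, Mul(-2, L))))
Function('F')(C) = Mul(C, Add(-9, Mul(2, C))) (Function('F')(C) = Mul(Add(C, Add(-9, C)), C) = Mul(Add(-9, Mul(2, C)), C) = Mul(C, Add(-9, Mul(2, C))))
Add(Add(109620, 31657), Function('F')(Function('h')(Mul(Add(10, 11), Pow(Add(12, -6), -1))))) = Add(Add(109620, 31657), Mul(Mul(2, Mul(Add(10, 11), Pow(Add(12, -6), -1)), Add(2, Mul(-1, Mul(Add(10, 11), Pow(Add(12, -6), -1))))), Add(-9, Mul(2, Mul(2, Mul(Add(10, 11), Pow(Add(12, -6), -1)), Add(2, Mul(-1, Mul(Add(10, 11), Pow(Add(12, -6), -1))))))))) = Add(141277, Mul(Mul(2, Mul(21, Pow(6, -1)), Add(2, Mul(-1, Mul(21, Pow(6, -1))))), Add(-9, Mul(2, Mul(2, Mul(21, Pow(6, -1)), Add(2, Mul(-1, Mul(21, Pow(6, -1))))))))) = Add(141277, Mul(Mul(2, Mul(21, Rational(1, 6)), Add(2, Mul(-1, Mul(21, Rational(1, 6))))), Add(-9, Mul(2, Mul(2, Mul(21, Rational(1, 6)), Add(2, Mul(-1, Mul(21, Rational(1, 6))))))))) = Add(141277, Mul(Mul(2, Rational(7, 2), Add(2, Mul(-1, Rational(7, 2)))), Add(-9, Mul(2, Mul(2, Rational(7, 2), Add(2, Mul(-1, Rational(7, 2)))))))) = Add(141277, Mul(Mul(2, Rational(7, 2), Add(2, Rational(-7, 2))), Add(-9, Mul(2, Mul(2, Rational(7, 2), Add(2, Rational(-7, 2))))))) = Add(141277, Mul(Mul(2, Rational(7, 2), Rational(-3, 2)), Add(-9, Mul(2, Mul(2, Rational(7, 2), Rational(-3, 2)))))) = Add(141277, Mul(Rational(-21, 2), Add(-9, Mul(2, Rational(-21, 2))))) = Add(141277, Mul(Rational(-21, 2), Add(-9, -21))) = Add(141277, Mul(Rational(-21, 2), -30)) = Add(141277, 315) = 141592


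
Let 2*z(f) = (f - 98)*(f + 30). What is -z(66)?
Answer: 1536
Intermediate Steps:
z(f) = (-98 + f)*(30 + f)/2 (z(f) = ((f - 98)*(f + 30))/2 = ((-98 + f)*(30 + f))/2 = (-98 + f)*(30 + f)/2)
-z(66) = -(-1470 + (½)*66² - 34*66) = -(-1470 + (½)*4356 - 2244) = -(-1470 + 2178 - 2244) = -1*(-1536) = 1536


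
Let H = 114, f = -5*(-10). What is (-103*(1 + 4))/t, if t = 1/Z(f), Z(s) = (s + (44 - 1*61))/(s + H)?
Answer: -16995/164 ≈ -103.63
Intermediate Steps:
f = 50
Z(s) = (-17 + s)/(114 + s) (Z(s) = (s + (44 - 1*61))/(s + 114) = (s + (44 - 61))/(114 + s) = (s - 17)/(114 + s) = (-17 + s)/(114 + s))
t = 164/33 (t = 1/((-17 + 50)/(114 + 50)) = 1/(33/164) = 164/33 ≈ 4.9697)
(-103*(1 + 4))/t = (-103*(1 + 4))/(164/33) = -103*5*(33/164) = -515*33/164 = -16995/164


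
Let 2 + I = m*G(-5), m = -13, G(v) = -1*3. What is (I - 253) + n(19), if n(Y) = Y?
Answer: -197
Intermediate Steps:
G(v) = -3
I = 37 (I = -2 - 13*(-3) = -2 + 39 = 37)
(I - 253) + n(19) = (37 - 253) + 19 = -216 + 19 = -197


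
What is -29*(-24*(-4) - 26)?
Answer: -2030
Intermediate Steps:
-29*(-24*(-4) - 26) = -29*(96 - 26) = -29*70 = -2030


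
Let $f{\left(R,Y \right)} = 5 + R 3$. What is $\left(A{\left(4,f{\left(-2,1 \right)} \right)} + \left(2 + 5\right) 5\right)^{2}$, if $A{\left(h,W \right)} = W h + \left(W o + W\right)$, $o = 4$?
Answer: $676$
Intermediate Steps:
$f{\left(R,Y \right)} = 5 + 3 R$
$A{\left(h,W \right)} = 5 W + W h$ ($A{\left(h,W \right)} = W h + \left(W 4 + W\right) = W h + \left(4 W + W\right) = W h + 5 W = 5 W + W h$)
$\left(A{\left(4,f{\left(-2,1 \right)} \right)} + \left(2 + 5\right) 5\right)^{2} = \left(\left(5 + 3 \left(-2\right)\right) \left(5 + 4\right) + \left(2 + 5\right) 5\right)^{2} = \left(\left(5 - 6\right) 9 + 7 \cdot 5\right)^{2} = \left(\left(-1\right) 9 + 35\right)^{2} = \left(-9 + 35\right)^{2} = 26^{2} = 676$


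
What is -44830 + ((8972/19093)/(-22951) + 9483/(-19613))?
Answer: -385294879097687775/8594484127559 ≈ -44831.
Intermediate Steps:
-44830 + ((8972/19093)/(-22951) + 9483/(-19613)) = -44830 + ((8972*(1/19093))*(-1/22951) + 9483*(-1/19613)) = -44830 + ((8972/19093)*(-1/22951) - 9483/19613) = -44830 + (-8972/438203443 - 9483/19613) = -44830 - 4155659217805/8594484127559 = -385294879097687775/8594484127559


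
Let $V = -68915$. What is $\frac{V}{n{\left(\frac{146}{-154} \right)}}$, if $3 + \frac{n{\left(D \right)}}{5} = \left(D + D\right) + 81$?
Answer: $- \frac{1061291}{5860} \approx -181.11$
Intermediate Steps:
$n{\left(D \right)} = 390 + 10 D$ ($n{\left(D \right)} = -15 + 5 \left(\left(D + D\right) + 81\right) = -15 + 5 \left(2 D + 81\right) = -15 + 5 \left(81 + 2 D\right) = -15 + \left(405 + 10 D\right) = 390 + 10 D$)
$\frac{V}{n{\left(\frac{146}{-154} \right)}} = - \frac{68915}{390 + 10 \frac{146}{-154}} = - \frac{68915}{390 + 10 \cdot 146 \left(- \frac{1}{154}\right)} = - \frac{68915}{390 + 10 \left(- \frac{73}{77}\right)} = - \frac{68915}{390 - \frac{730}{77}} = - \frac{68915}{\frac{29300}{77}} = \left(-68915\right) \frac{77}{29300} = - \frac{1061291}{5860}$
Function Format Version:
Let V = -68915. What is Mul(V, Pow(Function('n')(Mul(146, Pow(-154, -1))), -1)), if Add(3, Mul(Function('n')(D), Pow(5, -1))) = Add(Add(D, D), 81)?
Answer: Rational(-1061291, 5860) ≈ -181.11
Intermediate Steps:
Function('n')(D) = Add(390, Mul(10, D)) (Function('n')(D) = Add(-15, Mul(5, Add(Add(D, D), 81))) = Add(-15, Mul(5, Add(Mul(2, D), 81))) = Add(-15, Mul(5, Add(81, Mul(2, D)))) = Add(-15, Add(405, Mul(10, D))) = Add(390, Mul(10, D)))
Mul(V, Pow(Function('n')(Mul(146, Pow(-154, -1))), -1)) = Mul(-68915, Pow(Add(390, Mul(10, Mul(146, Pow(-154, -1)))), -1)) = Mul(-68915, Pow(Add(390, Mul(10, Mul(146, Rational(-1, 154)))), -1)) = Mul(-68915, Pow(Add(390, Mul(10, Rational(-73, 77))), -1)) = Mul(-68915, Pow(Add(390, Rational(-730, 77)), -1)) = Mul(-68915, Pow(Rational(29300, 77), -1)) = Mul(-68915, Rational(77, 29300)) = Rational(-1061291, 5860)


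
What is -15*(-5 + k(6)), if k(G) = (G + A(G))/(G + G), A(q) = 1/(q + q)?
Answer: 3235/48 ≈ 67.396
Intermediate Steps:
A(q) = 1/(2*q)
k(G) = (G + 1/(2*G))/(2*G) (k(G) = (G + 1/(2*G))/(G + G) = (G + 1/(2*G))/((2*G)) = (G + 1/(2*G))*(1/(2*G)) = (G + 1/(2*G))/(2*G))
-15*(-5 + k(6)) = -15*(-5 + (1/2 + (1/4)/6**2)) = -15*(-5 + (1/2 + (1/4)*(1/36))) = -15*(-5 + (1/2 + 1/144)) = -15*(-5 + 73/144) = -15*(-647/144) = 3235/48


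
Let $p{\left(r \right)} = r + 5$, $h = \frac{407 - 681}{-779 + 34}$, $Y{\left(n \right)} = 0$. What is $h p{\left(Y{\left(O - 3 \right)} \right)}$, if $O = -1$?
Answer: $\frac{274}{149} \approx 1.8389$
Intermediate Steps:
$h = \frac{274}{745}$ ($h = - \frac{274}{-745} = \left(-274\right) \left(- \frac{1}{745}\right) = \frac{274}{745} \approx 0.36779$)
$p{\left(r \right)} = 5 + r$
$h p{\left(Y{\left(O - 3 \right)} \right)} = \frac{274 \left(5 + 0\right)}{745} = \frac{274}{745} \cdot 5 = \frac{274}{149}$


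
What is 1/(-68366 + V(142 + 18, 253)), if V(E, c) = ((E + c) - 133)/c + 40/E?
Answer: -1012/69185019 ≈ -1.4627e-5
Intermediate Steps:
V(E, c) = 40/E + (-133 + E + c)/c (V(E, c) = (-133 + E + c)/c + 40/E = 40/E + (-133 + E + c)/c)
1/(-68366 + V(142 + 18, 253)) = 1/(-68366 + (1 - 133/253 + 40/(142 + 18) + (142 + 18)/253)) = 1/(-68366 + (1 - 133*1/253 + 40/160 + 160*(1/253))) = 1/(-68366 + (1 - 133/253 + 40*(1/160) + 160/253)) = 1/(-68366 + (1 - 133/253 + ¼ + 160/253)) = 1/(-68366 + 1373/1012) = 1/(-69185019/1012) = -1012/69185019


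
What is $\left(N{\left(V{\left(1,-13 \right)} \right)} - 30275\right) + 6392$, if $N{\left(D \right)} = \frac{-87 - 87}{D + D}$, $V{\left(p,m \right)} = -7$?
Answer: $- \frac{167094}{7} \approx -23871.0$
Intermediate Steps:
$N{\left(D \right)} = - \frac{87}{D}$ ($N{\left(D \right)} = - \frac{174}{2 D} = - 174 \frac{1}{2 D} = - \frac{87}{D}$)
$\left(N{\left(V{\left(1,-13 \right)} \right)} - 30275\right) + 6392 = \left(- \frac{87}{-7} - 30275\right) + 6392 = \left(\left(-87\right) \left(- \frac{1}{7}\right) - 30275\right) + 6392 = \left(\frac{87}{7} - 30275\right) + 6392 = - \frac{211838}{7} + 6392 = - \frac{167094}{7}$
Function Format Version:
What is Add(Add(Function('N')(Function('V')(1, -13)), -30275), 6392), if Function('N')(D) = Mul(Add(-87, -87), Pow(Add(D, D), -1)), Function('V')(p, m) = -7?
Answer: Rational(-167094, 7) ≈ -23871.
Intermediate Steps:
Function('N')(D) = Mul(-87, Pow(D, -1)) (Function('N')(D) = Mul(-174, Pow(Mul(2, D), -1)) = Mul(-174, Mul(Rational(1, 2), Pow(D, -1))) = Mul(-87, Pow(D, -1)))
Add(Add(Function('N')(Function('V')(1, -13)), -30275), 6392) = Add(Add(Mul(-87, Pow(-7, -1)), -30275), 6392) = Add(Add(Mul(-87, Rational(-1, 7)), -30275), 6392) = Add(Add(Rational(87, 7), -30275), 6392) = Add(Rational(-211838, 7), 6392) = Rational(-167094, 7)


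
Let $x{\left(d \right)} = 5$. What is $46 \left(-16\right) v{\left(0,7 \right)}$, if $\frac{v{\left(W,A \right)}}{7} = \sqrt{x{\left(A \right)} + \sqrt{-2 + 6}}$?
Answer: $- 5152 \sqrt{7} \approx -13631.0$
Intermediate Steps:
$v{\left(W,A \right)} = 7 \sqrt{7}$ ($v{\left(W,A \right)} = 7 \sqrt{5 + \sqrt{-2 + 6}} = 7 \sqrt{5 + \sqrt{4}} = 7 \sqrt{5 + 2} = 7 \sqrt{7}$)
$46 \left(-16\right) v{\left(0,7 \right)} = 46 \left(-16\right) 7 \sqrt{7} = - 736 \cdot 7 \sqrt{7} = - 5152 \sqrt{7}$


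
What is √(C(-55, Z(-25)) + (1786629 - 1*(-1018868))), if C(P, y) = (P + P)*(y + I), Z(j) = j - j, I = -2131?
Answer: √3039907 ≈ 1743.5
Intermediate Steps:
Z(j) = 0
C(P, y) = 2*P*(-2131 + y) (C(P, y) = (P + P)*(y - 2131) = (2*P)*(-2131 + y) = 2*P*(-2131 + y))
√(C(-55, Z(-25)) + (1786629 - 1*(-1018868))) = √(2*(-55)*(-2131 + 0) + (1786629 - 1*(-1018868))) = √(2*(-55)*(-2131) + (1786629 + 1018868)) = √(234410 + 2805497) = √3039907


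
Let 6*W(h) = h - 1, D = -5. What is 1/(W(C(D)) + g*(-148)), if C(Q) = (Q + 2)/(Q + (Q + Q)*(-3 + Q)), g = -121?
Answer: 75/1343087 ≈ 5.5842e-5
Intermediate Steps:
C(Q) = (2 + Q)/(Q + 2*Q*(-3 + Q)) (C(Q) = (2 + Q)/(Q + (2*Q)*(-3 + Q)) = (2 + Q)/(Q + 2*Q*(-3 + Q)))
W(h) = -⅙ + h/6 (W(h) = (h - 1)/6 = (-1 + h)/6 = -⅙ + h/6)
1/(W(C(D)) + g*(-148)) = 1/((-⅙ + ((2 - 5)/((-5)*(-5 + 2*(-5))))/6) - 121*(-148)) = 1/((-⅙ + (-⅕*(-3)/(-5 - 10))/6) + 17908) = 1/((-⅙ + (-⅕*(-3)/(-15))/6) + 17908) = 1/((-⅙ + (-⅕*(-1/15)*(-3))/6) + 17908) = 1/((-⅙ + (⅙)*(-1/25)) + 17908) = 1/((-⅙ - 1/150) + 17908) = 1/(-13/75 + 17908) = 1/(1343087/75) = 75/1343087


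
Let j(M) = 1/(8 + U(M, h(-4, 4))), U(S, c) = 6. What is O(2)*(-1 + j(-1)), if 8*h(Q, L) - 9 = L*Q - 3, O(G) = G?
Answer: -13/7 ≈ -1.8571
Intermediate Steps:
h(Q, L) = ¾ + L*Q/8 (h(Q, L) = 9/8 + (L*Q - 3)/8 = 9/8 + (-3 + L*Q)/8 = 9/8 + (-3/8 + L*Q/8) = ¾ + L*Q/8)
j(M) = 1/14 (j(M) = 1/(8 + 6) = 1/14)
O(2)*(-1 + j(-1)) = 2*(-1 + 1/14) = 2*(-13/14) = -13/7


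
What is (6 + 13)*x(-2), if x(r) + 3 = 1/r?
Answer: -133/2 ≈ -66.500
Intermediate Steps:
x(r) = -3 + 1/r
(6 + 13)*x(-2) = (6 + 13)*(-3 + 1/(-2)) = 19*(-3 - ½) = 19*(-7/2) = -133/2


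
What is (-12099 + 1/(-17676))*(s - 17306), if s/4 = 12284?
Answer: -1134537512125/2946 ≈ -3.8511e+8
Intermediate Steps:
s = 49136 (s = 4*12284 = 49136)
(-12099 + 1/(-17676))*(s - 17306) = (-12099 + 1/(-17676))*(49136 - 17306) = (-12099 - 1/17676)*31830 = -213861925/17676*31830 = -1134537512125/2946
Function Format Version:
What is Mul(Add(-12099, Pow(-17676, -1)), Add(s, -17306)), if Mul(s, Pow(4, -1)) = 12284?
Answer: Rational(-1134537512125, 2946) ≈ -3.8511e+8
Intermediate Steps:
s = 49136 (s = Mul(4, 12284) = 49136)
Mul(Add(-12099, Pow(-17676, -1)), Add(s, -17306)) = Mul(Add(-12099, Pow(-17676, -1)), Add(49136, -17306)) = Mul(Add(-12099, Rational(-1, 17676)), 31830) = Mul(Rational(-213861925, 17676), 31830) = Rational(-1134537512125, 2946)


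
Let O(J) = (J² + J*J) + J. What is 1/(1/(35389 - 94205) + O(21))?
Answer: 58816/53110847 ≈ 0.0011074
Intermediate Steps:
O(J) = J + 2*J² (O(J) = (J² + J²) + J = 2*J² + J = J + 2*J²)
1/(1/(35389 - 94205) + O(21)) = 1/(1/(35389 - 94205) + 21*(1 + 2*21)) = 1/(1/(-58816) + 21*(1 + 42)) = 1/(-1/58816 + 21*43) = 1/(-1/58816 + 903) = 1/(53110847/58816) = 58816/53110847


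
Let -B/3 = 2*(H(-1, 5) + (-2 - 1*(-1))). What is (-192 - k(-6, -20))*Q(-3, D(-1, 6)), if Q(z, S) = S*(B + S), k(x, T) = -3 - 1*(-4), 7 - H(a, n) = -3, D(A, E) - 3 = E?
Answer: 78165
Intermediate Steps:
D(A, E) = 3 + E
H(a, n) = 10 (H(a, n) = 7 - 1*(-3) = 7 + 3 = 10)
k(x, T) = 1 (k(x, T) = -3 + 4 = 1)
B = -54 (B = -6*(10 + (-2 - 1*(-1))) = -6*(10 + (-2 + 1)) = -6*(10 - 1) = -6*9 = -3*18 = -54)
Q(z, S) = S*(-54 + S)
(-192 - k(-6, -20))*Q(-3, D(-1, 6)) = (-192 - 1*1)*((3 + 6)*(-54 + (3 + 6))) = (-192 - 1)*(9*(-54 + 9)) = -1737*(-45) = -193*(-405) = 78165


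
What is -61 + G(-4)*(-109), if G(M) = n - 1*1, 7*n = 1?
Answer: 227/7 ≈ 32.429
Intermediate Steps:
n = ⅐ (n = (⅐)*1 = ⅐ ≈ 0.14286)
G(M) = -6/7 (G(M) = ⅐ - 1*1 = ⅐ - 1 = -6/7)
-61 + G(-4)*(-109) = -61 - 6/7*(-109) = -61 + 654/7 = 227/7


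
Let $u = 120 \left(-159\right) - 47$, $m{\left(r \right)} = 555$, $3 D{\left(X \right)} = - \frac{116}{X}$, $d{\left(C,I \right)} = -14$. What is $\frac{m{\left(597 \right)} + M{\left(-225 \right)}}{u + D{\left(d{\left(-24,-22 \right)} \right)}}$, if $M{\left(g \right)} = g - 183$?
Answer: $- \frac{3087}{401609} \approx -0.0076866$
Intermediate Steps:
$M{\left(g \right)} = -183 + g$ ($M{\left(g \right)} = g - 183 = -183 + g$)
$D{\left(X \right)} = - \frac{116}{3 X}$ ($D{\left(X \right)} = \frac{\left(-116\right) \frac{1}{X}}{3} = - \frac{116}{3 X}$)
$u = -19127$ ($u = -19080 - 47 = -19127$)
$\frac{m{\left(597 \right)} + M{\left(-225 \right)}}{u + D{\left(d{\left(-24,-22 \right)} \right)}} = \frac{555 - 408}{-19127 - \frac{116}{3 \left(-14\right)}} = \frac{555 - 408}{-19127 - - \frac{58}{21}} = \frac{147}{-19127 + \frac{58}{21}} = \frac{147}{- \frac{401609}{21}} = 147 \left(- \frac{21}{401609}\right) = - \frac{3087}{401609}$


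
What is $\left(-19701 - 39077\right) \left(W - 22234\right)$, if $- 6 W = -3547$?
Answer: $\frac{3816367373}{3} \approx 1.2721 \cdot 10^{9}$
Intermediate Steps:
$W = \frac{3547}{6}$ ($W = \left(- \frac{1}{6}\right) \left(-3547\right) = \frac{3547}{6} \approx 591.17$)
$\left(-19701 - 39077\right) \left(W - 22234\right) = \left(-19701 - 39077\right) \left(\frac{3547}{6} - 22234\right) = \left(-58778\right) \left(- \frac{129857}{6}\right) = \frac{3816367373}{3}$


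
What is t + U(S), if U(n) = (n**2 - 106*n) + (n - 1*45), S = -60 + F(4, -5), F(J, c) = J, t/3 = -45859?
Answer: -128606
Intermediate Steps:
t = -137577 (t = 3*(-45859) = -137577)
S = -56 (S = -60 + 4 = -56)
U(n) = -45 + n**2 - 105*n (U(n) = (n**2 - 106*n) + (n - 45) = (n**2 - 106*n) + (-45 + n) = -45 + n**2 - 105*n)
t + U(S) = -137577 + (-45 + (-56)**2 - 105*(-56)) = -137577 + (-45 + 3136 + 5880) = -137577 + 8971 = -128606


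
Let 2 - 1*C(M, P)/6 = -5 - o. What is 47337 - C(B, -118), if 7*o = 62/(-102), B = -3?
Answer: 5628167/119 ≈ 47296.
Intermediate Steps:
o = -31/357 (o = (62/(-102))/7 = (62*(-1/102))/7 = (⅐)*(-31/51) = -31/357 ≈ -0.086835)
C(M, P) = 4936/119 (C(M, P) = 12 - 6*(-5 - 1*(-31/357)) = 12 - 6*(-5 + 31/357) = 12 - 6*(-1754/357) = 12 + 3508/119 = 4936/119)
47337 - C(B, -118) = 47337 - 1*4936/119 = 47337 - 4936/119 = 5628167/119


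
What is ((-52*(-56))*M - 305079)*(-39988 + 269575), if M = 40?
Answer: -43299878613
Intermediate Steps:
((-52*(-56))*M - 305079)*(-39988 + 269575) = (-52*(-56)*40 - 305079)*(-39988 + 269575) = (2912*40 - 305079)*229587 = (116480 - 305079)*229587 = -188599*229587 = -43299878613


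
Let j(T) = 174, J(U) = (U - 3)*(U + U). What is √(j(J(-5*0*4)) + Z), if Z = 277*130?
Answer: 2*√9046 ≈ 190.22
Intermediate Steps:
J(U) = 2*U*(-3 + U) (J(U) = (-3 + U)*(2*U) = 2*U*(-3 + U))
Z = 36010
√(j(J(-5*0*4)) + Z) = √(174 + 36010) = √36184 = 2*√9046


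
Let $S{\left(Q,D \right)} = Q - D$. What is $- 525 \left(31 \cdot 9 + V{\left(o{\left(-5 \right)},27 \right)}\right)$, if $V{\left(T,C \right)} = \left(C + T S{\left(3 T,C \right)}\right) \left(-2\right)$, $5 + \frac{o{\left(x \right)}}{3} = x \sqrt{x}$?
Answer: $-2527875 + 1842750 i \sqrt{5} \approx -2.5279 \cdot 10^{6} + 4.1205 \cdot 10^{6} i$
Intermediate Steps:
$o{\left(x \right)} = -15 + 3 x^{\frac{3}{2}}$ ($o{\left(x \right)} = -15 + 3 x \sqrt{x} = -15 + 3 x^{\frac{3}{2}}$)
$V{\left(T,C \right)} = - 2 C - 2 T \left(- C + 3 T\right)$ ($V{\left(T,C \right)} = \left(C + T \left(3 T - C\right)\right) \left(-2\right) = \left(C + T \left(- C + 3 T\right)\right) \left(-2\right) = - 2 C - 2 T \left(- C + 3 T\right)$)
$- 525 \left(31 \cdot 9 + V{\left(o{\left(-5 \right)},27 \right)}\right) = - 525 \left(31 \cdot 9 + \left(\left(-2\right) 27 + 2 \left(-15 + 3 \left(-5\right)^{\frac{3}{2}}\right) \left(27 - 3 \left(-15 + 3 \left(-5\right)^{\frac{3}{2}}\right)\right)\right)\right) = - 525 \left(279 - \left(54 - 2 \left(-15 + 3 \left(- 5 i \sqrt{5}\right)\right) \left(27 - 3 \left(-15 + 3 \left(- 5 i \sqrt{5}\right)\right)\right)\right)\right) = - 525 \left(279 - \left(54 - 2 \left(-15 - 15 i \sqrt{5}\right) \left(27 - 3 \left(-15 - 15 i \sqrt{5}\right)\right)\right)\right) = - 525 \left(279 - \left(54 - 2 \left(-15 - 15 i \sqrt{5}\right) \left(27 + \left(45 + 45 i \sqrt{5}\right)\right)\right)\right) = - 525 \left(279 - \left(54 - 2 \left(-15 - 15 i \sqrt{5}\right) \left(72 + 45 i \sqrt{5}\right)\right)\right) = - 525 \left(225 + 2 \left(-15 - 15 i \sqrt{5}\right) \left(72 + 45 i \sqrt{5}\right)\right) = -118125 - 1050 \left(-15 - 15 i \sqrt{5}\right) \left(72 + 45 i \sqrt{5}\right)$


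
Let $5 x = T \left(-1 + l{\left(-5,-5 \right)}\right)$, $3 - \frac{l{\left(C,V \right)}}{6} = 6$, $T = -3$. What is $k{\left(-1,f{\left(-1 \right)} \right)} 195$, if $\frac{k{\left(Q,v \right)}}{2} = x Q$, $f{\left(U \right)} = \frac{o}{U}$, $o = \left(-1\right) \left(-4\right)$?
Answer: $-4446$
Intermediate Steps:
$o = 4$
$l{\left(C,V \right)} = -18$ ($l{\left(C,V \right)} = 18 - 36 = -18$)
$f{\left(U \right)} = \frac{4}{U}$
$x = \frac{57}{5}$ ($x = \frac{\left(-3\right) \left(-1 - 18\right)}{5} = \frac{\left(-3\right) \left(-19\right)}{5} = \frac{1}{5} \cdot 57 = \frac{57}{5} \approx 11.4$)
$k{\left(Q,v \right)} = \frac{114 Q}{5}$ ($k{\left(Q,v \right)} = 2 \frac{57 Q}{5} = \frac{114 Q}{5}$)
$k{\left(-1,f{\left(-1 \right)} \right)} 195 = \frac{114}{5} \left(-1\right) 195 = \left(- \frac{114}{5}\right) 195 = -4446$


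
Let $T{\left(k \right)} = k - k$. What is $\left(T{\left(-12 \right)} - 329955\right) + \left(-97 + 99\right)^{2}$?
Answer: $-329951$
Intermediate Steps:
$T{\left(k \right)} = 0$
$\left(T{\left(-12 \right)} - 329955\right) + \left(-97 + 99\right)^{2} = \left(0 - 329955\right) + \left(-97 + 99\right)^{2} = -329955 + 2^{2} = -329955 + 4 = -329951$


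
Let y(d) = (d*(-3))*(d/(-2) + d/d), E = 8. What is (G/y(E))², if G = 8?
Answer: 1/81 ≈ 0.012346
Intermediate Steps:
y(d) = -3*d*(1 - d/2) (y(d) = (-3*d)*(d*(-½) + 1) = (-3*d)*(-d/2 + 1) = (-3*d)*(1 - d/2) = -3*d*(1 - d/2))
(G/y(E))² = (8/(((3/2)*8*(-2 + 8))))² = (8/(((3/2)*8*6)))² = (8/72)² = (8*(1/72))² = (⅑)² = 1/81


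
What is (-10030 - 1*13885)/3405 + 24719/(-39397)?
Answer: -205269490/26829357 ≈ -7.6509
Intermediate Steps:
(-10030 - 1*13885)/3405 + 24719/(-39397) = (-10030 - 13885)*(1/3405) + 24719*(-1/39397) = -23915*1/3405 - 24719/39397 = -4783/681 - 24719/39397 = -205269490/26829357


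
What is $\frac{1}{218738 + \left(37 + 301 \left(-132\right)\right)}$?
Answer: $\frac{1}{179043} \approx 5.5853 \cdot 10^{-6}$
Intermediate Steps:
$\frac{1}{218738 + \left(37 + 301 \left(-132\right)\right)} = \frac{1}{218738 + \left(37 - 39732\right)} = \frac{1}{218738 - 39695} = \frac{1}{179043}$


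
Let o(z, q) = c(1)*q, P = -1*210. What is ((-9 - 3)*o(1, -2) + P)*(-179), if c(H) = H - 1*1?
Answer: 37590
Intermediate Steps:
P = -210
c(H) = -1 + H (c(H) = H - 1 = -1 + H)
o(z, q) = 0 (o(z, q) = (-1 + 1)*q = 0*q = 0)
((-9 - 3)*o(1, -2) + P)*(-179) = ((-9 - 3)*0 - 210)*(-179) = (-12*0 - 210)*(-179) = (0 - 210)*(-179) = -210*(-179) = 37590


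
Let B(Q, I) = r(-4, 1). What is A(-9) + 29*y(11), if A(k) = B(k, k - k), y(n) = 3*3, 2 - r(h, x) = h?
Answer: 267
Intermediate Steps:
r(h, x) = 2 - h
y(n) = 9
B(Q, I) = 6 (B(Q, I) = 2 - 1*(-4) = 2 + 4 = 6)
A(k) = 6
A(-9) + 29*y(11) = 6 + 29*9 = 6 + 261 = 267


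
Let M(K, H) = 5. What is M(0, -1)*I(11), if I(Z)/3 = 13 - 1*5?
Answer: 120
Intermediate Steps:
I(Z) = 24 (I(Z) = 3*(13 - 1*5) = 3*(13 - 5) = 3*8 = 24)
M(0, -1)*I(11) = 5*24 = 120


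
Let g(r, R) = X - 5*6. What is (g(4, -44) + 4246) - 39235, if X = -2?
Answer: -35021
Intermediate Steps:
g(r, R) = -32 (g(r, R) = -2 - 5*6 = -2 - 30 = -32)
(g(4, -44) + 4246) - 39235 = (-32 + 4246) - 39235 = 4214 - 39235 = -35021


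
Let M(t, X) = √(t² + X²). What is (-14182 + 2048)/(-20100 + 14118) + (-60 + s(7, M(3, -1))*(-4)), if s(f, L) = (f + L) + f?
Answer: -340889/2991 - 4*√10 ≈ -126.62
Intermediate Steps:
M(t, X) = √(X² + t²)
s(f, L) = L + 2*f (s(f, L) = (L + f) + f = L + 2*f)
(-14182 + 2048)/(-20100 + 14118) + (-60 + s(7, M(3, -1))*(-4)) = (-14182 + 2048)/(-20100 + 14118) + (-60 + (√((-1)² + 3²) + 2*7)*(-4)) = -12134/(-5982) + (-60 + (√(1 + 9) + 14)*(-4)) = -12134*(-1/5982) + (-60 + (√10 + 14)*(-4)) = 6067/2991 + (-60 + (14 + √10)*(-4)) = 6067/2991 + (-60 + (-56 - 4*√10)) = 6067/2991 + (-116 - 4*√10) = -340889/2991 - 4*√10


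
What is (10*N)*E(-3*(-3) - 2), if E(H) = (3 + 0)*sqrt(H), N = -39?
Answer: -1170*sqrt(7) ≈ -3095.5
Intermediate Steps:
E(H) = 3*sqrt(H)
(10*N)*E(-3*(-3) - 2) = (10*(-39))*(3*sqrt(-3*(-3) - 2)) = -1170*sqrt(9 - 2) = -1170*sqrt(7)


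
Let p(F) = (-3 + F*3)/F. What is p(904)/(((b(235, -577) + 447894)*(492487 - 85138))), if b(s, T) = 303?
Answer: 301/18338403352968 ≈ 1.6414e-11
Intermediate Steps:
p(F) = (-3 + 3*F)/F
p(904)/(((b(235, -577) + 447894)*(492487 - 85138))) = (3 - 3/904)/(((303 + 447894)*(492487 - 85138))) = (3 - 3*1/904)/((448197*407349)) = (3 - 3/904)/182572599753 = (2709/904)*(1/182572599753) = 301/18338403352968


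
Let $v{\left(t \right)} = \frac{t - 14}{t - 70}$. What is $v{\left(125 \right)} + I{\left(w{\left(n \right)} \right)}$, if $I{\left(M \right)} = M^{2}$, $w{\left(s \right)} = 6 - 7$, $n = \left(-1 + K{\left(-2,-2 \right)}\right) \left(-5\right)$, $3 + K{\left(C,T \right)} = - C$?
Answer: $\frac{166}{55} \approx 3.0182$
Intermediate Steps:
$K{\left(C,T \right)} = -3 - C$
$v{\left(t \right)} = \frac{-14 + t}{-70 + t}$
$n = 10$ ($n = \left(-1 - 1\right) \left(-5\right) = \left(-2\right) \left(-5\right) = 10$)
$w{\left(s \right)} = -1$ ($w{\left(s \right)} = 6 - 7 = -1$)
$v{\left(125 \right)} + I{\left(w{\left(n \right)} \right)} = \frac{-14 + 125}{-70 + 125} + \left(-1\right)^{2} = \frac{1}{55} \cdot 111 + 1 = \frac{111}{55} + 1 = \frac{166}{55}$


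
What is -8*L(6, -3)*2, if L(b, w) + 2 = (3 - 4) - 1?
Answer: 64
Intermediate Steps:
L(b, w) = -4 (L(b, w) = -2 + ((3 - 4) - 1) = -2 + (-1 - 1) = -2 - 2 = -4)
-8*L(6, -3)*2 = -8*(-4)*2 = 32*2 = 64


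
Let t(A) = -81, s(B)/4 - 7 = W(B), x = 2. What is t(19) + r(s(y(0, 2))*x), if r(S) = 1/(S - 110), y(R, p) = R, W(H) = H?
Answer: -4375/54 ≈ -81.019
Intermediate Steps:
s(B) = 28 + 4*B
r(S) = 1/(-110 + S)
t(19) + r(s(y(0, 2))*x) = -81 + 1/(-110 + (28 + 4*0)*2) = -81 + 1/(-110 + (28 + 0)*2) = -81 + 1/(-110 + 28*2) = -81 + 1/(-110 + 56) = -81 + 1/(-54) = -81 - 1/54 = -4375/54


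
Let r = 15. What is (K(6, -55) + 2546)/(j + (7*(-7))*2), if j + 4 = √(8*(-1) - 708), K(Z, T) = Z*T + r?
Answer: -113781/5560 - 2231*I*√179/5560 ≈ -20.464 - 5.3685*I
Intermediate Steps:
K(Z, T) = 15 + T*Z (K(Z, T) = Z*T + 15 = T*Z + 15 = 15 + T*Z)
j = -4 + 2*I*√179 (j = -4 + √(8*(-1) - 708) = -4 + √(-8 - 708) = -4 + √(-716) = -4 + 2*I*√179 ≈ -4.0 + 26.758*I)
(K(6, -55) + 2546)/(j + (7*(-7))*2) = ((15 - 55*6) + 2546)/((-4 + 2*I*√179) + (7*(-7))*2) = ((15 - 330) + 2546)/((-4 + 2*I*√179) - 49*2) = (-315 + 2546)/((-4 + 2*I*√179) - 98) = 2231/(-102 + 2*I*√179)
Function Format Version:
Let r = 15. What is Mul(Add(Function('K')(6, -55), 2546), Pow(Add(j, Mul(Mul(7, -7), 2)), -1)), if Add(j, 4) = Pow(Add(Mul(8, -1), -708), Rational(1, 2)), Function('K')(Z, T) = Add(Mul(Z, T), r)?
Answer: Add(Rational(-113781, 5560), Mul(Rational(-2231, 5560), I, Pow(179, Rational(1, 2)))) ≈ Add(-20.464, Mul(-5.3685, I))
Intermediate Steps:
Function('K')(Z, T) = Add(15, Mul(T, Z)) (Function('K')(Z, T) = Add(Mul(Z, T), 15) = Add(Mul(T, Z), 15) = Add(15, Mul(T, Z)))
j = Add(-4, Mul(2, I, Pow(179, Rational(1, 2)))) (j = Add(-4, Pow(Add(Mul(8, -1), -708), Rational(1, 2))) = Add(-4, Pow(Add(-8, -708), Rational(1, 2))) = Add(-4, Pow(-716, Rational(1, 2))) = Add(-4, Mul(2, I, Pow(179, Rational(1, 2)))) ≈ Add(-4.0000, Mul(26.758, I)))
Mul(Add(Function('K')(6, -55), 2546), Pow(Add(j, Mul(Mul(7, -7), 2)), -1)) = Mul(Add(Add(15, Mul(-55, 6)), 2546), Pow(Add(Add(-4, Mul(2, I, Pow(179, Rational(1, 2)))), Mul(Mul(7, -7), 2)), -1)) = Mul(Add(Add(15, -330), 2546), Pow(Add(Add(-4, Mul(2, I, Pow(179, Rational(1, 2)))), Mul(-49, 2)), -1)) = Mul(Add(-315, 2546), Pow(Add(Add(-4, Mul(2, I, Pow(179, Rational(1, 2)))), -98), -1)) = Mul(2231, Pow(Add(-102, Mul(2, I, Pow(179, Rational(1, 2)))), -1))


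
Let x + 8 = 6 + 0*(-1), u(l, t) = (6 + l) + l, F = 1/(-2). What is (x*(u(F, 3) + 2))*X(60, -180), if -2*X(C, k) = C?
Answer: 420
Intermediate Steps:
X(C, k) = -C/2
F = -½ ≈ -0.50000
u(l, t) = 6 + 2*l
x = -2 (x = -8 + (6 + 0*(-1)) = -8 + (6 + 0) = -8 + 6 = -2)
(x*(u(F, 3) + 2))*X(60, -180) = (-2*((6 + 2*(-½)) + 2))*(-½*60) = -2*((6 - 1) + 2)*(-30) = -2*(5 + 2)*(-30) = -2*7*(-30) = -14*(-30) = 420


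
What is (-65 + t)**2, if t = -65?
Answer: 16900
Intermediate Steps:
(-65 + t)**2 = (-65 - 65)**2 = (-130)**2 = 16900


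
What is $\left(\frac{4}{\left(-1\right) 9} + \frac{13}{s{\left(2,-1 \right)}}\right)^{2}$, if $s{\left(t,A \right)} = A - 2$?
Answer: $\frac{1849}{81} \approx 22.827$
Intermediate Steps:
$s{\left(t,A \right)} = -2 + A$ ($s{\left(t,A \right)} = A - 2 = -2 + A$)
$\left(\frac{4}{\left(-1\right) 9} + \frac{13}{s{\left(2,-1 \right)}}\right)^{2} = \left(\frac{4}{\left(-1\right) 9} + \frac{13}{-2 - 1}\right)^{2} = \left(\frac{4}{-9} + \frac{13}{-3}\right)^{2} = \left(4 \left(- \frac{1}{9}\right) + 13 \left(- \frac{1}{3}\right)\right)^{2} = \left(- \frac{4}{9} - \frac{13}{3}\right)^{2} = \left(- \frac{43}{9}\right)^{2} = \frac{1849}{81}$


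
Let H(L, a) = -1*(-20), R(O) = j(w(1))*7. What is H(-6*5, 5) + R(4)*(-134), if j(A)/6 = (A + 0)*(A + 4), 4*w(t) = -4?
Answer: 16904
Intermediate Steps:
w(t) = -1 (w(t) = (¼)*(-4) = -1)
j(A) = 6*A*(4 + A) (j(A) = 6*((A + 0)*(A + 4)) = 6*(A*(4 + A)) = 6*A*(4 + A))
R(O) = -126 (R(O) = (6*(-1)*(4 - 1))*7 = (6*(-1)*3)*7 = -18*7 = -126)
H(L, a) = 20
H(-6*5, 5) + R(4)*(-134) = 20 - 126*(-134) = 20 + 16884 = 16904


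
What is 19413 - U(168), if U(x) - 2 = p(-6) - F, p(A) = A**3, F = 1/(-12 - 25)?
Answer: 726198/37 ≈ 19627.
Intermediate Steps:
F = -1/37 (F = 1/(-37) = -1/37 ≈ -0.027027)
U(x) = -7917/37 (U(x) = 2 + ((-6)**3 - 1*(-1/37)) = 2 + (-216 + 1/37) = 2 - 7991/37 = -7917/37)
19413 - U(168) = 19413 - 1*(-7917/37) = 19413 + 7917/37 = 726198/37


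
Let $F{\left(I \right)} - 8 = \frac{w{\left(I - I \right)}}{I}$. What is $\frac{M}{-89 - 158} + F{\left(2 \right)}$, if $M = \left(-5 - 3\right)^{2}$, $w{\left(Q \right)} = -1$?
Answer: $\frac{3577}{494} \approx 7.2409$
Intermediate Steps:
$M = 64$ ($M = \left(-5 - 3\right)^{2} = \left(-8\right)^{2} = 64$)
$F{\left(I \right)} = 8 - \frac{1}{I}$
$\frac{M}{-89 - 158} + F{\left(2 \right)} = \frac{1}{-89 - 158} \cdot 64 + \left(8 - \frac{1}{2}\right) = \frac{1}{-247} \cdot 64 + \left(8 - \frac{1}{2}\right) = \left(- \frac{1}{247}\right) 64 + \left(8 - \frac{1}{2}\right) = - \frac{64}{247} + \frac{15}{2} = \frac{3577}{494}$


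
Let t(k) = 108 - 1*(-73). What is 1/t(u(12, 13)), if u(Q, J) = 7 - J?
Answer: 1/181 ≈ 0.0055249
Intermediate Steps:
t(k) = 181 (t(k) = 108 + 73 = 181)
1/t(u(12, 13)) = 1/181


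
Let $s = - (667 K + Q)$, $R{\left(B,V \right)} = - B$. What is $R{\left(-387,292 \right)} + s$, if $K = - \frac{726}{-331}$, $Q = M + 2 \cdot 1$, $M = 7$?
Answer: $- \frac{359124}{331} \approx -1085.0$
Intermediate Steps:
$Q = 9$ ($Q = 7 + 2 \cdot 1 = 7 + 2 = 9$)
$K = \frac{726}{331}$ ($K = \left(-726\right) \left(- \frac{1}{331}\right) = \frac{726}{331} \approx 2.1934$)
$s = - \frac{487221}{331}$ ($s = - (667 \cdot \frac{726}{331} + 9) = - (\frac{484242}{331} + 9) = \left(-1\right) \frac{487221}{331} = - \frac{487221}{331} \approx -1472.0$)
$R{\left(-387,292 \right)} + s = \left(-1\right) \left(-387\right) - \frac{487221}{331} = 387 - \frac{487221}{331} = - \frac{359124}{331}$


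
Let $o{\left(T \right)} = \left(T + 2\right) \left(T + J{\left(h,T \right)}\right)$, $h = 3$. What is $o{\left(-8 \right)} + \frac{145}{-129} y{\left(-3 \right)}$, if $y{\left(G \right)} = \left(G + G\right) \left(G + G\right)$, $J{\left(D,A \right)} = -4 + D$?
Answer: $\frac{582}{43} \approx 13.535$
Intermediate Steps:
$o{\left(T \right)} = \left(-1 + T\right) \left(2 + T\right)$ ($o{\left(T \right)} = \left(T + 2\right) \left(T + \left(-4 + 3\right)\right) = \left(2 + T\right) \left(T - 1\right) = \left(2 + T\right) \left(-1 + T\right) = \left(-1 + T\right) \left(2 + T\right)$)
$y{\left(G \right)} = 4 G^{2}$ ($y{\left(G \right)} = 2 G 2 G = 4 G^{2}$)
$o{\left(-8 \right)} + \frac{145}{-129} y{\left(-3 \right)} = \left(-2 - 8 + \left(-8\right)^{2}\right) + \frac{145}{-129} \cdot 4 \left(-3\right)^{2} = \left(-2 - 8 + 64\right) + 145 \left(- \frac{1}{129}\right) 4 \cdot 9 = 54 - \frac{1740}{43} = \frac{582}{43}$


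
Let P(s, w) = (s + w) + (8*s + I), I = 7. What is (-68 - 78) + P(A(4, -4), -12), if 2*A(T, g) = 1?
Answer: -293/2 ≈ -146.50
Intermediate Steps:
A(T, g) = ½ (A(T, g) = (½)*1 = ½)
P(s, w) = 7 + w + 9*s (P(s, w) = (s + w) + (8*s + 7) = (s + w) + (7 + 8*s) = 7 + w + 9*s)
(-68 - 78) + P(A(4, -4), -12) = (-68 - 78) + (7 - 12 + 9*(½)) = -146 + (7 - 12 + 9/2) = -146 - ½ = -293/2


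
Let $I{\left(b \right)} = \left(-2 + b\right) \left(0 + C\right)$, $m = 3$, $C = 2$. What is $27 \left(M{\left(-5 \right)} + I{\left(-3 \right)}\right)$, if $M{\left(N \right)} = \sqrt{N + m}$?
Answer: $-270 + 27 i \sqrt{2} \approx -270.0 + 38.184 i$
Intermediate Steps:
$I{\left(b \right)} = -4 + 2 b$ ($I{\left(b \right)} = \left(-2 + b\right) \left(0 + 2\right) = \left(-2 + b\right) 2 = -4 + 2 b$)
$M{\left(N \right)} = \sqrt{3 + N}$ ($M{\left(N \right)} = \sqrt{N + 3} = \sqrt{3 + N}$)
$27 \left(M{\left(-5 \right)} + I{\left(-3 \right)}\right) = 27 \left(\sqrt{3 - 5} + \left(-4 + 2 \left(-3\right)\right)\right) = 27 \left(\sqrt{-2} - 10\right) = 27 \left(i \sqrt{2} - 10\right) = 27 \left(-10 + i \sqrt{2}\right) = -270 + 27 i \sqrt{2}$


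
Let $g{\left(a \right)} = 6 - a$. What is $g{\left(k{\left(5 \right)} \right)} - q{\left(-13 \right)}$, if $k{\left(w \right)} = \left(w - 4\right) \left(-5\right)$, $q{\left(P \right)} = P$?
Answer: $24$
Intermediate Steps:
$k{\left(w \right)} = 20 - 5 w$ ($k{\left(w \right)} = \left(-4 + w\right) \left(-5\right) = 20 - 5 w$)
$g{\left(k{\left(5 \right)} \right)} - q{\left(-13 \right)} = \left(6 - \left(20 - 25\right)\right) - -13 = \left(6 - \left(20 - 25\right)\right) + 13 = \left(6 - -5\right) + 13 = \left(6 + 5\right) + 13 = 11 + 13 = 24$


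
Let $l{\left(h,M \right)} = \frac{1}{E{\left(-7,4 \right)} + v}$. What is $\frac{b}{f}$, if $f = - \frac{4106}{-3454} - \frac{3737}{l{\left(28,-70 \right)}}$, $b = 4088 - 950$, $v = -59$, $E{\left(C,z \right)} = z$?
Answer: $\frac{2709663}{177480499} \approx 0.015267$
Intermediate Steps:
$b = 3138$
$l{\left(h,M \right)} = - \frac{1}{55}$ ($l{\left(h,M \right)} = \frac{1}{4 - 59} = \frac{1}{-55} = - \frac{1}{55}$)
$f = \frac{354960998}{1727}$ ($f = - \frac{4106}{-3454} - \frac{3737}{- \frac{1}{55}} = \left(-4106\right) \left(- \frac{1}{3454}\right) - -205535 = \frac{2053}{1727} + 205535 = \frac{354960998}{1727} \approx 2.0554 \cdot 10^{5}$)
$\frac{b}{f} = \frac{3138}{\frac{354960998}{1727}} = 3138 \cdot \frac{1727}{354960998} = \frac{2709663}{177480499}$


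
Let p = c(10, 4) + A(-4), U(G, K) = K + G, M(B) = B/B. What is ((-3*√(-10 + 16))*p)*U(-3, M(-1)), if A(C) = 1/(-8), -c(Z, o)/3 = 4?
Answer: -291*√6/4 ≈ -178.20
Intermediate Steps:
M(B) = 1
U(G, K) = G + K
c(Z, o) = -12 (c(Z, o) = -3*4 = -12)
A(C) = -⅛
p = -97/8 (p = -12 - ⅛ = -97/8 ≈ -12.125)
((-3*√(-10 + 16))*p)*U(-3, M(-1)) = (-3*√(-10 + 16)*(-97/8))*(-3 + 1) = (-3*√6*(-97/8))*(-2) = (291*√6/8)*(-2) = -291*√6/4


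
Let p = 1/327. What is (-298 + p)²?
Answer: 9495528025/106929 ≈ 88802.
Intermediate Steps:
p = 1/327 ≈ 0.0030581
(-298 + p)² = (-298 + 1/327)² = (-97445/327)² = 9495528025/106929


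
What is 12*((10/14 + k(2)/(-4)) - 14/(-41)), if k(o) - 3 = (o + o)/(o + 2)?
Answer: 192/287 ≈ 0.66899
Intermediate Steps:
k(o) = 3 + 2*o/(2 + o) (k(o) = 3 + (o + o)/(o + 2) = 3 + (2*o)/(2 + o) = 3 + 2*o/(2 + o))
12*((10/14 + k(2)/(-4)) - 14/(-41)) = 12*((10/14 + ((6 + 5*2)/(2 + 2))/(-4)) - 14/(-41)) = 12*((10*(1/14) + ((6 + 10)/4)*(-1/4)) - 14*(-1/41)) = 12*((5/7 + ((1/4)*16)*(-1/4)) + 14/41) = 12*((5/7 + 4*(-1/4)) + 14/41) = 12*((5/7 - 1) + 14/41) = 12*(-2/7 + 14/41) = 12*(16/287) = 192/287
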